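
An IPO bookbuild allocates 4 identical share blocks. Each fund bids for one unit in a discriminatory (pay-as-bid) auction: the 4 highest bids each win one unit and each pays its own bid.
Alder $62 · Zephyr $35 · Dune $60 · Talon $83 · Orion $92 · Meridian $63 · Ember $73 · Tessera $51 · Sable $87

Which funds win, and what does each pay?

Orion $92, Sable $87, Talon $83, Ember $73

Ordering the bids: 92 (Orion), 87 (Sable), 83 (Talon), 73 (Ember), 63 (Meridian), 62 (Alder), …
Winners (4 units): Orion, Sable, Talon, Ember.
Each winner pays its own bid: Orion $92, Sable $87, Talon $83, Ember $73.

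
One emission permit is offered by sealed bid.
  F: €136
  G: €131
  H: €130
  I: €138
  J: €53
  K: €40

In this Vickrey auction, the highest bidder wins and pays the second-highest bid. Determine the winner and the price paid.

I pays €136

Bids in order: 138 (I) > 136 (F) > 131 (G) > 130 (H) > 53 (J) > 40 (K)
Second-price: I pays F's bid of €136.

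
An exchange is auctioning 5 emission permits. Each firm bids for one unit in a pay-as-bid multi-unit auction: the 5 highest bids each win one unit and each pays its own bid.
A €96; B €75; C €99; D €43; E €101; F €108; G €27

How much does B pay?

B pays €75

Bids ranked high→low: 108 (F), 101 (E), 99 (C), 96 (A), 75 (B), 43 (D), 27 (G)
The 5 highest are F, E, C, A, B.
B wins → own bid €75.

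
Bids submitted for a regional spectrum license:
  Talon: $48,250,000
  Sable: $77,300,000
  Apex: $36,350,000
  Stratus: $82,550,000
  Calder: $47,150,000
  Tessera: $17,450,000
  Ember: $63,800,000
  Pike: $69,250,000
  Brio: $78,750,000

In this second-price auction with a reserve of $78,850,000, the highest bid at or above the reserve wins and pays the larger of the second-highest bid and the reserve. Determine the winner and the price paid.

Bids in order: 82,550,000 (Stratus) > 78,750,000 (Brio) > 77,300,000 (Sable) > 69,250,000 (Pike) > 63,800,000 (Ember) > 48,250,000 (Talon) > …
Stratus has the top bid at or above the reserve ($82,550,000).
max(second-highest $78,750,000, reserve $78,850,000) = $78,850,000.

Stratus pays $78,850,000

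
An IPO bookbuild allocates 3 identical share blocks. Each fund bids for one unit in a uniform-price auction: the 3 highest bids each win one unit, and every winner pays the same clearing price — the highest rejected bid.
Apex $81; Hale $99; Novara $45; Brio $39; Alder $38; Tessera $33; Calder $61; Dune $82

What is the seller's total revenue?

Total revenue: $183

Ordering the bids: 99 (Hale), 82 (Dune), 81 (Apex), 61 (Calder), 45 (Novara), …
Winners (3 units): Hale, Dune, Apex.
Highest unsuccessful bid: $61 → clearing price.
Total revenue = 3 × $61 = $183.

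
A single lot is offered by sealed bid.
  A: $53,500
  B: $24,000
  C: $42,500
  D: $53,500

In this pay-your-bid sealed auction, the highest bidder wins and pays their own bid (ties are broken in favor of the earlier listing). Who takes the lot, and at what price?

Rule: the highest bidder wins and pays their own bid.
Bids ranked: 53,500 (A) > 53,500 (D) > 42,500 (C) > 24,000 (B)
A and D tie at $53,500; tie-break gives it to A.
A has the highest bid and pays exactly that: $53,500.

A pays $53,500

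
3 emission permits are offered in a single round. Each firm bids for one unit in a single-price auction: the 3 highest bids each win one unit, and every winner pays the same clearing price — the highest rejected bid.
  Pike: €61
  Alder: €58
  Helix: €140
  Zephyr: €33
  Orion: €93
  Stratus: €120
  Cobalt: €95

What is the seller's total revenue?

Total revenue: €279

Sorting: 140 (Helix), 120 (Stratus), 95 (Cobalt), 93 (Orion), 61 (Pike), …
Winners (3 units): Helix, Stratus, Cobalt.
Highest unsuccessful bid: €93 → clearing price.
Total revenue = 3 × €93 = €279.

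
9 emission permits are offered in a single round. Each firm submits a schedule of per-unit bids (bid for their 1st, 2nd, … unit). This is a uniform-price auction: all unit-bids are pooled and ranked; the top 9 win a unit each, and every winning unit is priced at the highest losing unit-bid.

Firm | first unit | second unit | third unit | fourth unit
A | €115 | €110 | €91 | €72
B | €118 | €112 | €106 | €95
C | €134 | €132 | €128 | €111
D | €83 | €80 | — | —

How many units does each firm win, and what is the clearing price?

All unit-bids, highest first — top 9: 134 (C-1), 132 (C-2), 128 (C-3), 118 (B-1), 115 (A-1), 112 (B-2), 111 (C-4), 110 (A-2), 106 (B-3)
Highest rejected unit-bid = €95.
Allocation: A 2, B 3, C 4.

A 2, B 3, C 4; clearing price €95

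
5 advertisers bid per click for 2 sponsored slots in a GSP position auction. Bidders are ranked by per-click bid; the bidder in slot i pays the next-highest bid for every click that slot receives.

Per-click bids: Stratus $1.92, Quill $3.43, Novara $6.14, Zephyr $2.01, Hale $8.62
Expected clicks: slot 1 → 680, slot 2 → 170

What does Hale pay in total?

Ranked by bid: $8.62 (Hale) > $6.14 (Novara) > $3.43 (Quill) > …
Hale holds slot 1 → pays next bid $6.14 × 680 clicks = $4175.20.

Hale pays $4175.20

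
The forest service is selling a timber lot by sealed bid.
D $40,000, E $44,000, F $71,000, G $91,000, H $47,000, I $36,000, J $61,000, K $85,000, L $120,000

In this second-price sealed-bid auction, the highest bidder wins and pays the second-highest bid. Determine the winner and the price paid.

Rule: the highest bidder wins and pays the second-highest bid.
Bids in order: 120,000 (L) > 91,000 (G) > 85,000 (K) > 71,000 (F) > 61,000 (J) > 47,000 (H) > …
L wins with the highest bid; price is set by the runner-up at $91,000.

L pays $91,000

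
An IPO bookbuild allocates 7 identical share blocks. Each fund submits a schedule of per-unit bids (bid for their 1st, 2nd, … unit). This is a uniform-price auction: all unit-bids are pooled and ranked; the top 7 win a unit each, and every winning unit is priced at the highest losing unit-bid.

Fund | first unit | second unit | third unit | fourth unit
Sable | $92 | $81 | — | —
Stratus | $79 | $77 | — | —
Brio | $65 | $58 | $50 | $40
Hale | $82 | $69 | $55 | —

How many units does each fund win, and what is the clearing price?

Brio 1, Hale 2, Sable 2, Stratus 2; clearing price $58

All unit-bids, highest first — top 7: 92 (Sable-1), 82 (Hale-1), 81 (Sable-2), 79 (Stratus-1), 77 (Stratus-2), 69 (Hale-2), 65 (Brio-1)
The (k+1)-th unit-bid is $58.
Allocation: Brio 1, Hale 2, Sable 2, Stratus 2.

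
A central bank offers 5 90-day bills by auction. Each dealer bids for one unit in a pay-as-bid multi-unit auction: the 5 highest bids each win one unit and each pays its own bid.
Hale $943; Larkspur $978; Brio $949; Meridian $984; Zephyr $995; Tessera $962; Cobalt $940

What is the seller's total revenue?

Total revenue: $4,868

Sorting: 995 (Zephyr), 984 (Meridian), 978 (Larkspur), 962 (Tessera), 949 (Brio), 943 (Hale), 940 (Cobalt)
Winners (5 units): Zephyr, Meridian, Larkspur, Tessera, Brio.
Total revenue = 995 + 984 + 978 + 962 + 949 = $4,868.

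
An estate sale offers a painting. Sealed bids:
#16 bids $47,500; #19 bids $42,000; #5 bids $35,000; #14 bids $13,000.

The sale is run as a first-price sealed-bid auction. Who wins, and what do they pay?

Rule: the highest bidder wins and pays their own bid.
Bids ranked: 47,500 (#16) > 42,000 (#19) > 35,000 (#5) > 13,000 (#14)
First-price: #16 pays what they bid, $47,500.

#16 pays $47,500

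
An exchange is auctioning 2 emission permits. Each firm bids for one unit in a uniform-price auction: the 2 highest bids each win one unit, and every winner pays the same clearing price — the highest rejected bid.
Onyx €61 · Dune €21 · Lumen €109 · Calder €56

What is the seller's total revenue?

Total revenue: €112

Bids ranked high→low: 109 (Lumen), 61 (Onyx), 56 (Calder), 21 (Dune)
Top 2: Lumen, Onyx.
First losing bid is Calder's €56, which sets the uniform price.
Total revenue = 2 × €56 = €112.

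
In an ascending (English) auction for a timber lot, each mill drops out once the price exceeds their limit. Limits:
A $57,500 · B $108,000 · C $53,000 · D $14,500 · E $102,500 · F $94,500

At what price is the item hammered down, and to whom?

B wins at $102,500

Limits ranked: 108,000 (B) > 102,500 (E) > 94,500 (F) > 57,500 (A) > 53,000 (C) > 14,500 (D)
E is the last rival to drop out, at $102,500; B remains and wins at that price.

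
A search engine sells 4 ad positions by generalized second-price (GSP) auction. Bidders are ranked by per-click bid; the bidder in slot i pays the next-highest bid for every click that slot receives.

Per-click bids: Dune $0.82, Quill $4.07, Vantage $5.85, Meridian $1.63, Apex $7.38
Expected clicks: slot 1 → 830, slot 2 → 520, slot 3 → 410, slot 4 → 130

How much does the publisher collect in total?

Per-click bids in order: $7.38 (Apex) > $5.85 (Vantage) > $4.07 (Quill) > $1.63 (Meridian) > $0.82 (Dune)
Slot 1: Apex pays $5.85 × 830 = $4855.50
Slot 2: Vantage pays $4.07 × 520 = $2116.40
Slot 3: Quill pays $1.63 × 410 = $668.30
Slot 4: Meridian pays $0.82 × 130 = $106.60
Total = $7746.80

Total revenue: $7746.80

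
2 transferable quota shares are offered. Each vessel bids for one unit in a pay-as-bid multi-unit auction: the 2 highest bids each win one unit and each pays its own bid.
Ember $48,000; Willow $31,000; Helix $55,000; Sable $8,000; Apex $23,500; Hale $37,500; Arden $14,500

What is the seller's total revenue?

Total revenue: $103,000

Sorting: 55,000 (Helix), 48,000 (Ember), 37,500 (Hale), 31,000 (Willow), …
The 2 highest are Helix, Ember.
Total revenue = 55,000 + 48,000 = $103,000.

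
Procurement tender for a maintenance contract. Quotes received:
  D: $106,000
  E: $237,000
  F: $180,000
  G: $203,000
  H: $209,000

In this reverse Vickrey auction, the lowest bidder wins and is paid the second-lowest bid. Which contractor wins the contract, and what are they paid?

Bids in order: 106,000 (D) < 180,000 (F) < 203,000 (G) < 209,000 (H) < 237,000 (E)
Second-price: D is paid F's bid of $180,000.

D is paid $180,000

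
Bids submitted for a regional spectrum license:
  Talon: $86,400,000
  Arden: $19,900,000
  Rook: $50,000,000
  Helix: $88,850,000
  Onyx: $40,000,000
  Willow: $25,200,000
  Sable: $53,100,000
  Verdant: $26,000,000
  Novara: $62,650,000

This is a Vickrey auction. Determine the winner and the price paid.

Helix pays $86,400,000

Bids ranked: 88,850,000 (Helix) > 86,400,000 (Talon) > 62,650,000 (Novara) > 53,100,000 (Sable) > 50,000,000 (Rook) > 40,000,000 (Onyx) > …
Second-price: Helix pays Talon's bid of $86,400,000.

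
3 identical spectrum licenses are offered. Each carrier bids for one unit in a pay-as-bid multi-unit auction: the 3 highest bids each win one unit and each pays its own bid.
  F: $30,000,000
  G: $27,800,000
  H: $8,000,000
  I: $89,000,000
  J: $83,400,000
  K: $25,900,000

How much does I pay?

Ordering the bids: 89,000,000 (I), 83,400,000 (J), 30,000,000 (F), 27,800,000 (G), 25,900,000 (K), …
Winners (3 units): I, J, F.
I wins → own bid $89,000,000.

I pays $89,000,000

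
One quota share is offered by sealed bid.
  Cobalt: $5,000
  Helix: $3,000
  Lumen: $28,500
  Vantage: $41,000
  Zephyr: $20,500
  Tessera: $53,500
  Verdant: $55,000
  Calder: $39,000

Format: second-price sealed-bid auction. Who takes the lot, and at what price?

Verdant pays $53,500

Sorting bids: 55,000 (Verdant) > 53,500 (Tessera) > 41,000 (Vantage) > 39,000 (Calder) > 28,500 (Lumen) > 20,500 (Zephyr) > …
Verdant wins with the highest bid; price is set by the runner-up at $53,500.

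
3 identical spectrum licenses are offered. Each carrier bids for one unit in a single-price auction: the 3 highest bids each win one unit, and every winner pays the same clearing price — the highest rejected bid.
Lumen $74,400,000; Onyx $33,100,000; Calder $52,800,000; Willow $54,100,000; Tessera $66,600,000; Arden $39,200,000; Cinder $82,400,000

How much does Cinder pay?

Cinder pays $54,100,000

Bids ranked high→low: 82,400,000 (Cinder), 74,400,000 (Lumen), 66,600,000 (Tessera), 54,100,000 (Willow), 52,800,000 (Calder), …
Winners (3 units): Cinder, Lumen, Tessera.
First losing bid is Willow's $54,100,000, which sets the uniform price.
Cinder wins → pays $54,100,000.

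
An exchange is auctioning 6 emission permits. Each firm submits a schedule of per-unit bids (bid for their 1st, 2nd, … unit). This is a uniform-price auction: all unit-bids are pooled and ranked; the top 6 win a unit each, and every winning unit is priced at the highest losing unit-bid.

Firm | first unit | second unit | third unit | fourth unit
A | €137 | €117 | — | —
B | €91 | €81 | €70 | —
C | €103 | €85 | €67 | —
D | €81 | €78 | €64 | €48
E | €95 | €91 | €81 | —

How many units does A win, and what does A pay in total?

All unit-bids, highest first — top 6: 137 (A-1), 117 (A-2), 103 (C-1), 95 (E-1), 91 (B-1), 91 (E-2)
First bid not allocated: €85.
A wins 2 unit(s) at €85 each.

A: 2 units, pays €170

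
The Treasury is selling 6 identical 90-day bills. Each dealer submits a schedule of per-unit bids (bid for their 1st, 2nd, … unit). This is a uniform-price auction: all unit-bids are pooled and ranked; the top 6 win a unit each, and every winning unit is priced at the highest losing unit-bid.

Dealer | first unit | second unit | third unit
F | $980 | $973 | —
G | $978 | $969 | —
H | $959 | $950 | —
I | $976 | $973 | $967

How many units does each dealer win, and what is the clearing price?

F 2, G 2, I 2; clearing price $967

Pooled unit-bids ranked (top 6): 980 (F-1), 978 (G-1), 976 (I-1), 973 (F-2), 973 (I-2), 969 (G-2)
First bid not allocated: $967.
Allocation: F 2, G 2, I 2.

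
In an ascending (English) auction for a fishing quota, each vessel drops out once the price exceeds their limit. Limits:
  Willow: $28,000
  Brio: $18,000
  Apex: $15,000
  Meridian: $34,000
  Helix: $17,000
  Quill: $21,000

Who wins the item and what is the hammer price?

Sorting limits: 34,000 (Meridian) > 28,000 (Willow) > 21,000 (Quill) > 18,000 (Brio) > 17,000 (Helix) > 15,000 (Apex)
Bidding ends when Willow exits at $28,000; Meridian takes it.

Meridian wins at $28,000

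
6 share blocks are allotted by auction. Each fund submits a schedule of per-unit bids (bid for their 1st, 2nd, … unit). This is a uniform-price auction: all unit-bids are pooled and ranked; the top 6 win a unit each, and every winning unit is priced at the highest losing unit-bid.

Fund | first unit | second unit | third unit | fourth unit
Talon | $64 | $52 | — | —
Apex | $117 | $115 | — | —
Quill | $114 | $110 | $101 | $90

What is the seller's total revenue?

All unit-bids, highest first — top 6: 117 (Apex-1), 115 (Apex-2), 114 (Quill-1), 110 (Quill-2), 101 (Quill-3), 90 (Quill-4)
Highest rejected unit-bid = $64.
Allocation: Apex 2, Quill 4. Every unit priced at $64.
Revenue = 6 × 64 = $384.

Total revenue: $384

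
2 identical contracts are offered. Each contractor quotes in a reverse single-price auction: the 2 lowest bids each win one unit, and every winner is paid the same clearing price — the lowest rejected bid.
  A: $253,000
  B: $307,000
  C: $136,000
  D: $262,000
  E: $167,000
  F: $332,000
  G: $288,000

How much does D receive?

Sorting: 136,000 (C), 167,000 (E), 253,000 (A), 262,000 (D), …
Lowest 2: C, E.
Lowest unsuccessful bid: $253,000 → clearing price.
D does not win → is paid $0.

D is paid $0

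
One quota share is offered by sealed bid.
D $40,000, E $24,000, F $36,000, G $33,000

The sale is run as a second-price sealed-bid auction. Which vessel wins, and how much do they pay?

D pays $36,000

Bids ranked: 40,000 (D) > 36,000 (F) > 33,000 (G) > 24,000 (E)
D is highest; pays the second-highest bid, $36,000.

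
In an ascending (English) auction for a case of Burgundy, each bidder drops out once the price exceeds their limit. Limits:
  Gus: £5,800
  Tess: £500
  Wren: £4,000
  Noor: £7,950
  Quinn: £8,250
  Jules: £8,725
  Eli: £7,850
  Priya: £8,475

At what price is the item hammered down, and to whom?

Sorting limits: 8,725 (Jules) > 8,475 (Priya) > 8,250 (Quinn) > 7,950 (Noor) > 7,850 (Eli) > 5,800 (Gus) > …
Priya is the last rival to drop out, at £8,475; Jules remains and wins at that price.

Jules wins at £8,475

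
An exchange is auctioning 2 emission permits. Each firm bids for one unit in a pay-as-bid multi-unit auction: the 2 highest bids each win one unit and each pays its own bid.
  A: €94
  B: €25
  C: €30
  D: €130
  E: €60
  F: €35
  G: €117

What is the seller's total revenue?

Total revenue: €247

Ordering the bids: 130 (D), 117 (G), 94 (A), 60 (E), …
Top 2: D, G.
Total revenue = 130 + 117 = €247.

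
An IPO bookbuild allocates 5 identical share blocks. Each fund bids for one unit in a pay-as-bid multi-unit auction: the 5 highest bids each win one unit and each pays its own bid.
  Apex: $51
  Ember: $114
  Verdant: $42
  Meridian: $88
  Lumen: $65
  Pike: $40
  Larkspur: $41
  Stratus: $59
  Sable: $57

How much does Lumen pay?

Lumen pays $65

Sorting: 114 (Ember), 88 (Meridian), 65 (Lumen), 59 (Stratus), 57 (Sable), 51 (Apex), 42 (Verdant), …
Winners (5 units): Ember, Meridian, Lumen, Stratus, Sable.
Lumen wins → own bid $65.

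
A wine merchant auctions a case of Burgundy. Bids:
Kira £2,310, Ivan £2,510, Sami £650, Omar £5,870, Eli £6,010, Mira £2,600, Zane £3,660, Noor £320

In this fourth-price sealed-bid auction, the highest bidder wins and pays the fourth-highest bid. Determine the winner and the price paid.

Eli pays £2,600

Sorting bids: 6,010 (Eli) > 5,870 (Omar) > 3,660 (Zane) > 2,600 (Mira) > 2,510 (Ivan) > 2,310 (Kira) > …
Eli wins; payment is bid #4 in the ranking = £2,600.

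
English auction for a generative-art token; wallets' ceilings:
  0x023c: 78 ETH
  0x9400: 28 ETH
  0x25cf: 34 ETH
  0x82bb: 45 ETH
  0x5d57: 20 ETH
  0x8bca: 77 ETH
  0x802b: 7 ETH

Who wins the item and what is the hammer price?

0x023c wins at 77 ETH

Limits ranked: 78 (0x023c) > 77 (0x8bca) > 45 (0x82bb) > 34 (0x25cf) > 28 (0x9400) > 20 (0x5d57) > …
Bidding ends when 0x8bca exits at 77 ETH; 0x023c takes it.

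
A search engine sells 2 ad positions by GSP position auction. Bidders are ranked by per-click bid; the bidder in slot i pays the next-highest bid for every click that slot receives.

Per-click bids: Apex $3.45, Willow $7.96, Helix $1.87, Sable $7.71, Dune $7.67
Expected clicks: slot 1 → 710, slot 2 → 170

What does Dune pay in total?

Sorting advertisers: $7.96 (Willow) > $7.71 (Sable) > $7.67 (Dune) > …
Dune ranks below slot 2 → no slot, pays nothing.

Dune pays $0.00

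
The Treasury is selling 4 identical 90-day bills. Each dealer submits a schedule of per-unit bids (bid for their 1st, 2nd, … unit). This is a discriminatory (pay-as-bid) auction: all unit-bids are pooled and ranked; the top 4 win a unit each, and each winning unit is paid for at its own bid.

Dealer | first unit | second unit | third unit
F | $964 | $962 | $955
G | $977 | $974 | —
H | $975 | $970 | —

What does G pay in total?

G pays $1,951

Pooled unit-bids ranked (top 4): 977 (G-1), 975 (H-1), 974 (G-2), 970 (H-2)
Next rejected bid: $964 (not a price — pay-as-bid).
G's winning unit-bids: 977 + 974 = $1,951.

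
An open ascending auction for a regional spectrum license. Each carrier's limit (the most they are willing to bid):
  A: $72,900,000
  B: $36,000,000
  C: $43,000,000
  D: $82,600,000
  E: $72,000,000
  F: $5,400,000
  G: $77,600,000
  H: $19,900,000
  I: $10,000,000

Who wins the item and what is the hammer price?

D wins at $77,600,000

Rule: the price rises until one bidder remains; the winner pays the price at which the last rival dropped out.
Limits ranked: 82,600,000 (D) > 77,600,000 (G) > 72,900,000 (A) > 72,000,000 (E) > 43,000,000 (C) > 36,000,000 (B) > …
Once the price passes $77,600,000, only D is left; the hammer falls at G's limit of $77,600,000.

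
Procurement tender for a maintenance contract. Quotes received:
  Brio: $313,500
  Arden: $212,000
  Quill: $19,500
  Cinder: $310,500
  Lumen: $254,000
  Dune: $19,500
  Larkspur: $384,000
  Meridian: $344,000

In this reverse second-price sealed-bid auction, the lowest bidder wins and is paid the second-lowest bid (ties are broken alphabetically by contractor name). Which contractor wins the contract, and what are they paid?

Sorting bids: 19,500 (Dune) < 19,500 (Quill) < 212,000 (Arden) < 254,000 (Lumen) < 310,500 (Cinder) < 313,500 (Brio) < …
Tie at $19,500 → Dune wins by tie-break.
Second-price: Dune is paid Quill's bid of $19,500.

Dune is paid $19,500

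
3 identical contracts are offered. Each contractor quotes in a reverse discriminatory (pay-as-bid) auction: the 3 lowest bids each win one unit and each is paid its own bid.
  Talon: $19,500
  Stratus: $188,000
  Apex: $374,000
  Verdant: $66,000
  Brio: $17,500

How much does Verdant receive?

Verdant is paid $66,000

Bids ranked low→high: 17,500 (Brio), 19,500 (Talon), 66,000 (Verdant), 188,000 (Stratus), 374,000 (Apex)
Winners (3 units): Brio, Talon, Verdant.
Verdant wins → own bid $66,000.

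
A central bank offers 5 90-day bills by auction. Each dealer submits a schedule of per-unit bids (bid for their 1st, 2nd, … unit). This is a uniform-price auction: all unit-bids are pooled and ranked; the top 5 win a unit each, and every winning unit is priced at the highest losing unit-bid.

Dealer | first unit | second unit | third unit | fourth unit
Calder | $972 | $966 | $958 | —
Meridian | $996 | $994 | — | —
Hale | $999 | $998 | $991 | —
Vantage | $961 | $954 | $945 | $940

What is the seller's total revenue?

Total revenue: $4,860

All unit-bids, highest first — top 5: 999 (Hale-1), 998 (Hale-2), 996 (Meridian-1), 994 (Meridian-2), 991 (Hale-3)
Highest rejected unit-bid = $972.
Allocation: Hale 3, Meridian 2. Every unit priced at $972.
Revenue = 5 × 972 = $4,860.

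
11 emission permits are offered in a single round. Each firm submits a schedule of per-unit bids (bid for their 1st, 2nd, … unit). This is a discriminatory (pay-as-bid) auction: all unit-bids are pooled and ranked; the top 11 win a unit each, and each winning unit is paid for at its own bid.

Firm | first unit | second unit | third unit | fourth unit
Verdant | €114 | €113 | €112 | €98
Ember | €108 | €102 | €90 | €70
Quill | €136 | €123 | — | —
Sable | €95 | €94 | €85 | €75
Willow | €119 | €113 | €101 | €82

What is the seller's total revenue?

Total revenue: €1,239

Pooled unit-bids ranked (top 11): 136 (Quill-1), 123 (Quill-2), 119 (Willow-1), 114 (Verdant-1), 113 (Verdant-2), 113 (Willow-2), 112 (Verdant-3), 108 (Ember-1), 102 (Ember-2), 101 (Willow-3), 98 (Verdant-4)
Next rejected bid: €95 (not a price — pay-as-bid).
Each winning unit pays its own bid.
Revenue = 136 + 123 + 119 + 114 + 113 + 113 + 112 + 108 + 102 + 101 + 98 = €1,239.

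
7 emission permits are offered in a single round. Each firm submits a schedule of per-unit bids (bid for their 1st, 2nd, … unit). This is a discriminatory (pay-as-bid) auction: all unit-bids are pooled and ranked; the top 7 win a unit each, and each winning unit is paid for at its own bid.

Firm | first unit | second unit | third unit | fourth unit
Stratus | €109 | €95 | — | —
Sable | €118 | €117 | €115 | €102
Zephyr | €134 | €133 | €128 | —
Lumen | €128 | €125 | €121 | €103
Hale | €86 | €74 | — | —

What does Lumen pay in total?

Lumen pays €374

Merging the schedules and taking the best 7: 134 (Zephyr-1), 133 (Zephyr-2), 128 (Zephyr-3), 128 (Lumen-1), 125 (Lumen-2), 121 (Lumen-3), 118 (Sable-1)
Next rejected bid: €117 (not a price — pay-as-bid).
Lumen's winning unit-bids: 128 + 125 + 121 = €374.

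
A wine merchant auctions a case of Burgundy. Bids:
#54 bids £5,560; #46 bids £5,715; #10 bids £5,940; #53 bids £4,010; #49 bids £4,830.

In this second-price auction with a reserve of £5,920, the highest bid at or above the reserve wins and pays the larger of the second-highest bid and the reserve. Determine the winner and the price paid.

#10 pays £5,920

Bids ranked: 5,940 (#10) > 5,715 (#46) > 5,560 (#54) > 4,830 (#49) > 4,010 (#53)
Highest eligible bid: #10 at £5,940.
Second-highest bid £5,715 is below the reserve £5,920, so the reserve binds → payment £5,920.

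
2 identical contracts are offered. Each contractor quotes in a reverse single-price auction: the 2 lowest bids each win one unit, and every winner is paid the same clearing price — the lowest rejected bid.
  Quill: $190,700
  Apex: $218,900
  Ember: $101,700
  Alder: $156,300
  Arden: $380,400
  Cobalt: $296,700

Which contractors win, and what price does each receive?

Sorting: 101,700 (Ember), 156,300 (Alder), 190,700 (Quill), 218,900 (Apex), …
Lowest 2: Ember, Alder.
First losing bid is Quill's $190,700, which sets the uniform price.

Ember, Alder; each is paid $190,700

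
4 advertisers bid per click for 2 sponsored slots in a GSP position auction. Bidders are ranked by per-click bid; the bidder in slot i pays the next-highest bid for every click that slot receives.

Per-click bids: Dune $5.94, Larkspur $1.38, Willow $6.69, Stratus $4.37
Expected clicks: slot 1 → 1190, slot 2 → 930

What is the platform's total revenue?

Total revenue: $11132.70

Ranked by bid: $6.69 (Willow) > $5.94 (Dune) > $4.37 (Stratus) > …
Slot 1: Willow pays $5.94 × 1190 = $7068.60
Slot 2: Dune pays $4.37 × 930 = $4064.10
Total = $11132.70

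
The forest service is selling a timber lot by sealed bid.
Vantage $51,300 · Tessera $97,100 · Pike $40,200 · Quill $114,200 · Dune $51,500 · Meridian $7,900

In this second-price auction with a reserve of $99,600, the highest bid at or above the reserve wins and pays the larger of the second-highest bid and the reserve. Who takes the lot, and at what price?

Rule: the highest bid at or above the reserve wins and pays the larger of the second-highest bid and the reserve.
Sorting bids: 114,200 (Quill) > 97,100 (Tessera) > 51,500 (Dune) > 51,300 (Vantage) > 40,200 (Pike) > 7,900 (Meridian)
Quill has the top bid at or above the reserve ($114,200).
Second-highest bid $97,100 is below the reserve $99,600, so the reserve binds → payment $99,600.

Quill pays $99,600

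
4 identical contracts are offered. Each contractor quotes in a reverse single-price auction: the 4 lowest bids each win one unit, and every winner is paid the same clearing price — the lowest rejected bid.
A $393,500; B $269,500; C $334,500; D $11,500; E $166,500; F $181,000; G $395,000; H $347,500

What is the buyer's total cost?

Bids ranked low→high: 11,500 (D), 166,500 (E), 181,000 (F), 269,500 (B), 334,500 (C), 347,500 (H), …
Lowest 4: D, E, F, B.
Clearing price = lowest rejected bid = $334,500.
Total cost = 4 × $334,500 = $1,338,000.

Total cost: $1,338,000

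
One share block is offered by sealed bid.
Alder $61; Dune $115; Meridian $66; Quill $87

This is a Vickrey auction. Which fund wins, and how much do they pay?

Dune pays $87

Bids ranked: 115 (Dune) > 87 (Quill) > 66 (Meridian) > 61 (Alder)
Dune is highest; pays the second-highest bid, $87.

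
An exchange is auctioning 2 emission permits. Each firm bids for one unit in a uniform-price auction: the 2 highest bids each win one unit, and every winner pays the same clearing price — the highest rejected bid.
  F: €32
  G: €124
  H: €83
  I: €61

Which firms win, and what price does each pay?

G, H; each pays €61

Bids ranked high→low: 124 (G), 83 (H), 61 (I), 32 (F)
The 2 highest are G, H.
First losing bid is I's €61, which sets the uniform price.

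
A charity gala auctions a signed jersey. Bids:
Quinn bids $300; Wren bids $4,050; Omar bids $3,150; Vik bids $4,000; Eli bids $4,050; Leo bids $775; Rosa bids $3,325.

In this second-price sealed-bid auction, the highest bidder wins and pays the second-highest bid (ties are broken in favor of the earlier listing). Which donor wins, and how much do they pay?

Wren pays $4,050

Sorting bids: 4,050 (Wren) > 4,050 (Eli) > 4,000 (Vik) > 3,325 (Rosa) > 3,150 (Omar) > 775 (Leo) > …
Wren and Eli tie at $4,050; tie-break gives it to Wren.
Second-price: Wren pays Eli's bid of $4,050.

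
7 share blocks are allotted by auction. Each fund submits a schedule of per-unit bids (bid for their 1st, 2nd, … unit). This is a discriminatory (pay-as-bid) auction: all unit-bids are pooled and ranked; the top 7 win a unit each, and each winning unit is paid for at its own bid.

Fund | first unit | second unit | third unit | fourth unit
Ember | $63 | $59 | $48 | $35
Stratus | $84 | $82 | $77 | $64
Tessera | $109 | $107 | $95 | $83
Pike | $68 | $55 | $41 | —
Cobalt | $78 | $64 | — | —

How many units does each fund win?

Cobalt 1, Stratus 2, Tessera 4

Pooled unit-bids ranked (top 7): 109 (Tessera-1), 107 (Tessera-2), 95 (Tessera-3), 84 (Stratus-1), 83 (Tessera-4), 82 (Stratus-2), 78 (Cobalt-1)
Next rejected bid: $77 (not a price — pay-as-bid).
Allocation: Cobalt 1, Stratus 2, Tessera 4.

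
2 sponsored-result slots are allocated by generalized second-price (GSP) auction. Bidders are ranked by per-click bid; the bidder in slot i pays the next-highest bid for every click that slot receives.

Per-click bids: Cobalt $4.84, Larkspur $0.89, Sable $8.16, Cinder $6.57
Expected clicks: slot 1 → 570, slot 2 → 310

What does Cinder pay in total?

Cinder pays $1500.40

Per-click bids in order: $8.16 (Sable) > $6.57 (Cinder) > $4.84 (Cobalt) > …
Cinder holds slot 2 → pays next bid $4.84 × 310 clicks = $1500.40.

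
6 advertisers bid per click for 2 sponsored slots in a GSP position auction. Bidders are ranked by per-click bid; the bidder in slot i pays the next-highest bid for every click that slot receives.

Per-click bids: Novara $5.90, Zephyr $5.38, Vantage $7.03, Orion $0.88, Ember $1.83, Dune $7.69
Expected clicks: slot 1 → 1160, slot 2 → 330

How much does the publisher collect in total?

Sorting advertisers: $7.69 (Dune) > $7.03 (Vantage) > $5.90 (Novara) > …
Slot 1: Dune pays $7.03 × 1160 = $8154.80
Slot 2: Vantage pays $5.90 × 330 = $1947.00
Total = $10101.80

Total revenue: $10101.80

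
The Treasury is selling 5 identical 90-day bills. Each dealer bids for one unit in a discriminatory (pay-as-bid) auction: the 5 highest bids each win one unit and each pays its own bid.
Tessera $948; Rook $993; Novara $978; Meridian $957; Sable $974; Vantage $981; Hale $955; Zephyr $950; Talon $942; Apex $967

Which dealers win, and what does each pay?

Sorting: 993 (Rook), 981 (Vantage), 978 (Novara), 974 (Sable), 967 (Apex), 957 (Meridian), 955 (Hale), …
Winners (5 units): Rook, Vantage, Novara, Sable, Apex.
Each winner pays its own bid: Rook $993, Vantage $981, Novara $978, Sable $974, Apex $967.

Rook $993, Vantage $981, Novara $978, Sable $974, Apex $967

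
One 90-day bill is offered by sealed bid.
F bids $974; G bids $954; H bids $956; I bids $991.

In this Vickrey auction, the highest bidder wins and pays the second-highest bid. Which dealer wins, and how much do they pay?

Sorting bids: 991 (I) > 974 (F) > 956 (H) > 954 (G)
I wins with the highest bid; price is set by the runner-up at $974.

I pays $974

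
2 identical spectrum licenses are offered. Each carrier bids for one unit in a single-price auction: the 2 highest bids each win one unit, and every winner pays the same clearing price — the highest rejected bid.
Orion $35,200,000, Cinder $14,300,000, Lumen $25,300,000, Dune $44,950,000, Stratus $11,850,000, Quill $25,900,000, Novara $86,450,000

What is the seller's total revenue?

Total revenue: $70,400,000

Sorting: 86,450,000 (Novara), 44,950,000 (Dune), 35,200,000 (Orion), 25,900,000 (Quill), …
The 2 highest are Novara, Dune.
Clearing price = highest rejected bid = $35,200,000.
Total revenue = 2 × $35,200,000 = $70,400,000.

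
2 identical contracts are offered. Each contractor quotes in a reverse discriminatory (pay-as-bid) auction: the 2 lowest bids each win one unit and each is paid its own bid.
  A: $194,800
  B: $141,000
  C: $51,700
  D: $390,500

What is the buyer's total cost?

Total cost: $192,700

Sorting: 51,700 (C), 141,000 (B), 194,800 (A), 390,500 (D)
Winners (2 units): C, B.
Total cost = 51,700 + 141,000 = $192,700.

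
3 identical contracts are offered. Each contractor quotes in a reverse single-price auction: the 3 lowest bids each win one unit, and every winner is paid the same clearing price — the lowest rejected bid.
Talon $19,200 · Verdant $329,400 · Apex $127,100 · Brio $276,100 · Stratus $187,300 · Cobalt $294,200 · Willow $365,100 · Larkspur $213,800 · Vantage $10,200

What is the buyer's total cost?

Sorting: 10,200 (Vantage), 19,200 (Talon), 127,100 (Apex), 187,300 (Stratus), 213,800 (Larkspur), …
Winners (3 units): Vantage, Talon, Apex.
Lowest unsuccessful bid: $187,300 → clearing price.
Total cost = 3 × $187,300 = $561,900.

Total cost: $561,900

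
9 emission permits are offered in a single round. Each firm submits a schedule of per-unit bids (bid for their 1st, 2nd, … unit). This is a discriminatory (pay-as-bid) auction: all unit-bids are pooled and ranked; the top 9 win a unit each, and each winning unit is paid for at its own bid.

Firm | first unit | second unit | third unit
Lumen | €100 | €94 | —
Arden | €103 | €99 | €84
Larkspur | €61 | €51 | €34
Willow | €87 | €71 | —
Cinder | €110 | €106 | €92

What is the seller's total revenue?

Total revenue: €875

Merging the schedules and taking the best 9: 110 (Cinder-1), 106 (Cinder-2), 103 (Arden-1), 100 (Lumen-1), 99 (Arden-2), 94 (Lumen-2), 92 (Cinder-3), 87 (Willow-1), 84 (Arden-3)
Next rejected bid: €71 (not a price — pay-as-bid).
Each winning unit pays its own bid.
Revenue = 110 + 106 + 103 + 100 + 99 + 94 + 92 + 87 + 84 = €875.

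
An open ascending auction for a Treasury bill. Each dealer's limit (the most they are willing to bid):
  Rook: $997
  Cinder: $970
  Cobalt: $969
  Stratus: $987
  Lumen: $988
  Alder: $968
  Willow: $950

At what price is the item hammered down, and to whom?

Rook wins at $988

Rule: the price rises until one bidder remains; the winner pays the price at which the last rival dropped out.
Sorting limits: 997 (Rook) > 988 (Lumen) > 987 (Stratus) > 970 (Cinder) > 969 (Cobalt) > 968 (Alder) > …
Bidding ends when Lumen exits at $988; Rook takes it.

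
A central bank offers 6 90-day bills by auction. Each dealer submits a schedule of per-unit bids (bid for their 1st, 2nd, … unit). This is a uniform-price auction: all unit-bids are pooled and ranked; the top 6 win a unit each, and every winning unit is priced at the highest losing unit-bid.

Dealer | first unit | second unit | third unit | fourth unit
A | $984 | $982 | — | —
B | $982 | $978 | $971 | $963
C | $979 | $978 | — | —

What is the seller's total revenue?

Merging the schedules and taking the best 6: 984 (A-1), 982 (A-2), 982 (B-1), 979 (C-1), 978 (B-2), 978 (C-2)
The (k+1)-th unit-bid is $971.
Allocation: A 2, B 2, C 2. Every unit priced at $971.
Revenue = 6 × 971 = $5,826.

Total revenue: $5,826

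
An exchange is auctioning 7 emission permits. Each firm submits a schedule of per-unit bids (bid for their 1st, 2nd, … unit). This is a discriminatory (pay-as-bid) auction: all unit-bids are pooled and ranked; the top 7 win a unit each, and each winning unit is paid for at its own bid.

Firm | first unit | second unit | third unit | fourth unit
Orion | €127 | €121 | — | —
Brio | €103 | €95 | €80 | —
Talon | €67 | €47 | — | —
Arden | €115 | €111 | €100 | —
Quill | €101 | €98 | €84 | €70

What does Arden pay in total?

Arden pays €326

All unit-bids, highest first — top 7: 127 (Orion-1), 121 (Orion-2), 115 (Arden-1), 111 (Arden-2), 103 (Brio-1), 101 (Quill-1), 100 (Arden-3)
Next rejected bid: €98 (not a price — pay-as-bid).
Arden's winning unit-bids: 115 + 111 + 100 = €326.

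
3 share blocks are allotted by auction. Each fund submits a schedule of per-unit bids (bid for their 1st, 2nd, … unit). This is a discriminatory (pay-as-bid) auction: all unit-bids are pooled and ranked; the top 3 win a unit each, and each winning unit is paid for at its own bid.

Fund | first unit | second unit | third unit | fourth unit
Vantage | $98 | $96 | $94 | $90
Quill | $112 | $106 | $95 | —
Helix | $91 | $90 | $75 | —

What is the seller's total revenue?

Merging the schedules and taking the best 3: 112 (Quill-1), 106 (Quill-2), 98 (Vantage-1)
Next rejected bid: $96 (not a price — pay-as-bid).
Each winning unit pays its own bid.
Revenue = 112 + 106 + 98 = $316.

Total revenue: $316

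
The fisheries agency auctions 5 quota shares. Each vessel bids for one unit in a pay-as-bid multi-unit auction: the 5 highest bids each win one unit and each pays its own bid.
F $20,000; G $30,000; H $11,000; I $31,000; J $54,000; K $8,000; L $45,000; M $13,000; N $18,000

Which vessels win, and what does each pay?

Sorting: 54,000 (J), 45,000 (L), 31,000 (I), 30,000 (G), 20,000 (F), 18,000 (N), 13,000 (M), …
Winners (5 units): J, L, I, G, F.
Each winner pays its own bid: J $54,000, L $45,000, I $31,000, G $30,000, F $20,000.

J $54,000, L $45,000, I $31,000, G $30,000, F $20,000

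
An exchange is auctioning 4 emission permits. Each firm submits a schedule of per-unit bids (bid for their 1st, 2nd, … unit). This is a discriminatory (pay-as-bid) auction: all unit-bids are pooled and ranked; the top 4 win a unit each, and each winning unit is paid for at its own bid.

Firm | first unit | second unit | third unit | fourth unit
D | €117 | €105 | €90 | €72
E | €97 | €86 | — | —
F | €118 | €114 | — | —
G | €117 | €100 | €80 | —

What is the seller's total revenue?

All unit-bids, highest first — top 4: 118 (F-1), 117 (D-1), 117 (G-1), 114 (F-2)
Next rejected bid: €105 (not a price — pay-as-bid).
Each winning unit pays its own bid.
Revenue = 118 + 117 + 117 + 114 = €466.

Total revenue: €466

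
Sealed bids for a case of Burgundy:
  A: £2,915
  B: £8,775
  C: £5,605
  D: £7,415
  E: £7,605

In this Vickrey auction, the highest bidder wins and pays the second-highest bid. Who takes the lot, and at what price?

B pays £7,605

Bids ranked: 8,775 (B) > 7,605 (E) > 7,415 (D) > 5,605 (C) > 2,915 (A)
B wins with the highest bid; price is set by the runner-up at £7,605.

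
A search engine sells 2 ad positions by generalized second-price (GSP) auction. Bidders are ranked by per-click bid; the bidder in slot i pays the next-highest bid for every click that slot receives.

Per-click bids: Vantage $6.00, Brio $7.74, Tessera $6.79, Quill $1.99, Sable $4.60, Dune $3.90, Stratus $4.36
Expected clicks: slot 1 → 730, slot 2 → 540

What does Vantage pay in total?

Sorting advertisers: $7.74 (Brio) > $6.79 (Tessera) > $6.00 (Vantage) > …
Vantage ranks below slot 2 → no slot, pays nothing.

Vantage pays $0.00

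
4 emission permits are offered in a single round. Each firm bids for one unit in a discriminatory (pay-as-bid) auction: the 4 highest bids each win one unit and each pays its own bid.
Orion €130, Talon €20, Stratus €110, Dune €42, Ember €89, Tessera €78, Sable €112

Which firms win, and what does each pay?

Orion €130, Sable €112, Stratus €110, Ember €89

Bids ranked high→low: 130 (Orion), 112 (Sable), 110 (Stratus), 89 (Ember), 78 (Tessera), 42 (Dune), …
The 4 highest are Orion, Sable, Stratus, Ember.
Each winner pays its own bid: Orion €130, Sable €112, Stratus €110, Ember €89.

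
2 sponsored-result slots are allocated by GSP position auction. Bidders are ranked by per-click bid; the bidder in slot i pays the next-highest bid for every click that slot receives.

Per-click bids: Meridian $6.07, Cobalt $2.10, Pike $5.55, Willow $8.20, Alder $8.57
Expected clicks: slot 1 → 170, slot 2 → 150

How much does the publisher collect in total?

Total revenue: $2304.50

Per-click bids in order: $8.57 (Alder) > $8.20 (Willow) > $6.07 (Meridian) > …
Slot 1: Alder pays $8.20 × 170 = $1394.00
Slot 2: Willow pays $6.07 × 150 = $910.50
Total = $2304.50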